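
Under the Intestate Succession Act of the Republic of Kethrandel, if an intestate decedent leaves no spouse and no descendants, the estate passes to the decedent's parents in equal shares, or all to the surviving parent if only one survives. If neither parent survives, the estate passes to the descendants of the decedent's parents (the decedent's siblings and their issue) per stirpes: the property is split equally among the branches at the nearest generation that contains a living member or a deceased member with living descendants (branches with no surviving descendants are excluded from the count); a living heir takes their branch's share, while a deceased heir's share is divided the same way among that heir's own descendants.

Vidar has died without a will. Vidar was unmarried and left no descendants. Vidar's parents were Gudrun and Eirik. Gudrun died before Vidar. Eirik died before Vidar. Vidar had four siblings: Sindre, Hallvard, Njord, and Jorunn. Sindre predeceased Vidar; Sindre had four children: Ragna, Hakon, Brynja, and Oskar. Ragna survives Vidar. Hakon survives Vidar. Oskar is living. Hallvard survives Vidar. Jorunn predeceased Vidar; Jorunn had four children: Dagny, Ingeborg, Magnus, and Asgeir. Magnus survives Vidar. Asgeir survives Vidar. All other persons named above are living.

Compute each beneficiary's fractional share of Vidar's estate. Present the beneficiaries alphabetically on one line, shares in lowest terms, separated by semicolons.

Neither parent survives and there are no descendants, so the estate passes to Vidar's siblings and their issue per stirpes.
The estate is divided into 4 equal shares of 1/4 among Sindre, Hallvard, Njord, Jorunn.
Sindre predeceased; the 1/4 allotted to Sindre's branch passes to Sindre's issue by representation.
The 1/4 is divided into 4 equal shares of 1/16 among Ragna, Hakon, Brynja, Oskar.
Ragna is living and takes 1/16.
Hakon is living and takes 1/16.
Brynja is living and takes 1/16.
Oskar is living and takes 1/16.
Hallvard is living and takes 1/4.
Njord is living and takes 1/4.
Jorunn predeceased; the 1/4 allotted to Jorunn's branch passes to Jorunn's issue by representation.
The 1/4 is divided into 4 equal shares of 1/16 among Dagny, Ingeborg, Magnus, Asgeir.
Dagny is living and takes 1/16.
Ingeborg is living and takes 1/16.
Magnus is living and takes 1/16.
Asgeir is living and takes 1/16.

Asgeir 1/16; Brynja 1/16; Dagny 1/16; Hakon 1/16; Hallvard 1/4; Ingeborg 1/16; Magnus 1/16; Njord 1/4; Oskar 1/16; Ragna 1/16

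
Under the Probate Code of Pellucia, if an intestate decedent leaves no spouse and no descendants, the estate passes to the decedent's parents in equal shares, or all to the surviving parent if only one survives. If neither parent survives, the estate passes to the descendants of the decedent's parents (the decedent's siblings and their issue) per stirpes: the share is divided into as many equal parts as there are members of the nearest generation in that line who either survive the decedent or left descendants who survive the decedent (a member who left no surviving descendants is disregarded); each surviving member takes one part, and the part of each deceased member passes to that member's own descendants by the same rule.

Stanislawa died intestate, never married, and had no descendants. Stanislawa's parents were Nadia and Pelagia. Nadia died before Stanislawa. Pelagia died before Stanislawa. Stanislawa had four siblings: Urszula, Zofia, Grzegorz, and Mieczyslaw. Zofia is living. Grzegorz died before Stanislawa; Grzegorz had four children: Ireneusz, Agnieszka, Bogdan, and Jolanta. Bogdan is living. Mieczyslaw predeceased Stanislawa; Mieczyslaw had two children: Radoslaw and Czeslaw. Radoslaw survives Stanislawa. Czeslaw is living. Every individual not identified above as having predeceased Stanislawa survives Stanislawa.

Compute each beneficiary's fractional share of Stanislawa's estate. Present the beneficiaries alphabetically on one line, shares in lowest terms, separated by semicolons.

Agnieszka 1/16; Bogdan 1/16; Czeslaw 1/8; Ireneusz 1/16; Jolanta 1/16; Radoslaw 1/8; Urszula 1/4; Zofia 1/4

Neither parent survives and there are no descendants, so the estate passes to Stanislawa's siblings and their issue per stirpes.
The estate is divided into 4 equal shares of 1/4 among Urszula, Zofia, Grzegorz, Mieczyslaw.
Urszula is living and takes 1/4.
Zofia is living and takes 1/4.
Grzegorz predeceased; the 1/4 allotted to Grzegorz's branch passes to Grzegorz's issue by representation.
The 1/4 is divided into 4 equal shares of 1/16 among Ireneusz, Agnieszka, Bogdan, Jolanta.
Ireneusz is living and takes 1/16.
Agnieszka is living and takes 1/16.
Bogdan is living and takes 1/16.
Jolanta is living and takes 1/16.
Mieczyslaw predeceased; the 1/4 allotted to Mieczyslaw's branch passes to Mieczyslaw's issue by representation.
The 1/4 is divided into 2 equal shares of 1/8 among Radoslaw, Czeslaw.
Radoslaw is living and takes 1/8.
Czeslaw is living and takes 1/8.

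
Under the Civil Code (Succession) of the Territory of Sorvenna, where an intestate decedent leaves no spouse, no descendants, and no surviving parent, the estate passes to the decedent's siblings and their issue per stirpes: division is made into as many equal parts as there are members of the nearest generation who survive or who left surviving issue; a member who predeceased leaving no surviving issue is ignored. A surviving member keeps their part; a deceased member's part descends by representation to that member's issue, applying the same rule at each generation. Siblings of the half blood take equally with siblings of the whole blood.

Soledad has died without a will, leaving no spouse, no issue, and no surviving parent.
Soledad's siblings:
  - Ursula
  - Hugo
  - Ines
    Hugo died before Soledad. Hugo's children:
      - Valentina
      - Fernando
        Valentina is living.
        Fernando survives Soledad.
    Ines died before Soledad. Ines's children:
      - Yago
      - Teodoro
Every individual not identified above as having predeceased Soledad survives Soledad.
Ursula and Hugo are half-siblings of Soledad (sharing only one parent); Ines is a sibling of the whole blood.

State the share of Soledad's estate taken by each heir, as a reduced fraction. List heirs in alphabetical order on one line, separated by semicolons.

Fernando 1/6; Teodoro 1/6; Ursula 1/3; Valentina 1/6; Yago 1/6

No spouse, descendants, or parent survives, so the estate passes to Soledad's siblings per stirpes.
Half-blood and whole-blood siblings take equally under the stated rule.
The estate is divided into 3 equal shares of 1/3 among Ursula, Hugo, Ines.
Ursula is living and takes 1/3.
Hugo predeceased; the 1/3 allotted to Hugo's branch passes to Hugo's issue by representation.
The 1/3 is divided into 2 equal shares of 1/6 among Valentina, Fernando.
Valentina is living and takes 1/6.
Fernando is living and takes 1/6.
Ines predeceased; the 1/3 allotted to Ines's branch passes to Ines's issue by representation.
The 1/3 is divided into 2 equal shares of 1/6 among Yago, Teodoro.
Yago is living and takes 1/6.
Teodoro is living and takes 1/6.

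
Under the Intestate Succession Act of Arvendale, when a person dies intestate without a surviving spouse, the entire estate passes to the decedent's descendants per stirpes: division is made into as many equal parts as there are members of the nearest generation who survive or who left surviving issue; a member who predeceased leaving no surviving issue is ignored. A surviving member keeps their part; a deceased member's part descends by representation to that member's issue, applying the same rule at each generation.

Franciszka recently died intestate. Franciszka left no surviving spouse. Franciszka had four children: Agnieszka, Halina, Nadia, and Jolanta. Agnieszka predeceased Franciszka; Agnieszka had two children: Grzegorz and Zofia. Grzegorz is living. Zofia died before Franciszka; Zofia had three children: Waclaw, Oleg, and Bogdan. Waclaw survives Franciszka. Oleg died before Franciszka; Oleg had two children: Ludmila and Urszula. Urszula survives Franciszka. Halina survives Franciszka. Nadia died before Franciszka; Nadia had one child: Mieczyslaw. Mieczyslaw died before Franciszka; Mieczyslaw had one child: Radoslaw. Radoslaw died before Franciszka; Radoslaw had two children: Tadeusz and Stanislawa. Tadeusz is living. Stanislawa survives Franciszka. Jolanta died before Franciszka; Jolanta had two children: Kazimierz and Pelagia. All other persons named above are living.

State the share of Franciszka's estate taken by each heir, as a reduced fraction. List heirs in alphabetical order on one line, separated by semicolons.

Bogdan 1/24; Grzegorz 1/8; Halina 1/4; Kazimierz 1/8; Ludmila 1/48; Pelagia 1/8; Stanislawa 1/8; Tadeusz 1/8; Urszula 1/48; Waclaw 1/24

There is no surviving spouse, so the entire estate passes to Franciszka's descendants per stirpes.
The estate is divided into 4 equal shares of 1/4 among Agnieszka, Halina, Nadia, Jolanta.
Agnieszka predeceased; the 1/4 allotted to Agnieszka's branch passes to Agnieszka's issue by representation.
The 1/4 is divided into 2 equal shares of 1/8 among Grzegorz, Zofia.
Grzegorz is living and takes 1/8.
Zofia predeceased; the 1/8 allotted to Zofia's branch passes to Zofia's issue by representation.
The 1/8 is divided into 3 equal shares of 1/24 among Waclaw, Oleg, Bogdan.
Waclaw is living and takes 1/24.
Oleg predeceased; the 1/24 allotted to Oleg's branch passes to Oleg's issue by representation.
The 1/24 is divided into 2 equal shares of 1/48 among Ludmila, Urszula.
Ludmila is living and takes 1/48.
Urszula is living and takes 1/48.
Bogdan is living and takes 1/24.
Halina is living and takes 1/4.
Nadia predeceased; the 1/4 allotted to Nadia's branch passes to Nadia's issue by representation.
Mieczyslaw's line is the sole branch at this level, so the full 1/4 passes to Mieczyslaw's issue by representation.
Radoslaw's line is the sole branch at this level, so the full 1/4 passes to Radoslaw's issue by representation.
The 1/4 is divided into 2 equal shares of 1/8 among Tadeusz, Stanislawa.
Tadeusz is living and takes 1/8.
Stanislawa is living and takes 1/8.
Jolanta predeceased; the 1/4 allotted to Jolanta's branch passes to Jolanta's issue by representation.
The 1/4 is divided into 2 equal shares of 1/8 among Kazimierz, Pelagia.
Kazimierz is living and takes 1/8.
Pelagia is living and takes 1/8.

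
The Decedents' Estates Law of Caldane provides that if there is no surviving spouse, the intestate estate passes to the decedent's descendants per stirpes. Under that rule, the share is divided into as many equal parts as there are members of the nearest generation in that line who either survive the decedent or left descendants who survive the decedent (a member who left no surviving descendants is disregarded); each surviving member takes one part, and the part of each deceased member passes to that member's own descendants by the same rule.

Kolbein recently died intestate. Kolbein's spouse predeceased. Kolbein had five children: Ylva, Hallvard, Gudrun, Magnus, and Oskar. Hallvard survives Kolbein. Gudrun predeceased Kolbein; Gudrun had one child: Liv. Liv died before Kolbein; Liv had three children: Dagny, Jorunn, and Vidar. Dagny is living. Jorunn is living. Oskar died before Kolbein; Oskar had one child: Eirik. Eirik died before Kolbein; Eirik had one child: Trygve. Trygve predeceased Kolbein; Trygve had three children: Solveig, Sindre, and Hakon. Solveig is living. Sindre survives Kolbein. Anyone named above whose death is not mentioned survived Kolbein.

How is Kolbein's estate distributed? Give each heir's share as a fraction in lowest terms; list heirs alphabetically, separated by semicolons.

Dagny 1/15; Hakon 1/15; Hallvard 1/5; Jorunn 1/15; Magnus 1/5; Sindre 1/15; Solveig 1/15; Vidar 1/15; Ylva 1/5

There is no surviving spouse, so the entire estate passes to Kolbein's descendants per stirpes.
The estate is divided into 5 equal shares of 1/5 among Ylva, Hallvard, Gudrun, Magnus, Oskar.
Ylva is living and takes 1/5.
Hallvard is living and takes 1/5.
Gudrun predeceased; the 1/5 allotted to Gudrun's branch passes to Gudrun's issue by representation.
Liv's line is the sole branch at this level, so the full 1/5 passes to Liv's issue by representation.
The 1/5 is divided into 3 equal shares of 1/15 among Dagny, Jorunn, Vidar.
Dagny is living and takes 1/15.
Jorunn is living and takes 1/15.
Vidar is living and takes 1/15.
Magnus is living and takes 1/5.
Oskar predeceased; the 1/5 allotted to Oskar's branch passes to Oskar's issue by representation.
Eirik's line is the sole branch at this level, so the full 1/5 passes to Eirik's issue by representation.
Trygve's line is the sole branch at this level, so the full 1/5 passes to Trygve's issue by representation.
The 1/5 is divided into 3 equal shares of 1/15 among Solveig, Sindre, Hakon.
Solveig is living and takes 1/15.
Sindre is living and takes 1/15.
Hakon is living and takes 1/15.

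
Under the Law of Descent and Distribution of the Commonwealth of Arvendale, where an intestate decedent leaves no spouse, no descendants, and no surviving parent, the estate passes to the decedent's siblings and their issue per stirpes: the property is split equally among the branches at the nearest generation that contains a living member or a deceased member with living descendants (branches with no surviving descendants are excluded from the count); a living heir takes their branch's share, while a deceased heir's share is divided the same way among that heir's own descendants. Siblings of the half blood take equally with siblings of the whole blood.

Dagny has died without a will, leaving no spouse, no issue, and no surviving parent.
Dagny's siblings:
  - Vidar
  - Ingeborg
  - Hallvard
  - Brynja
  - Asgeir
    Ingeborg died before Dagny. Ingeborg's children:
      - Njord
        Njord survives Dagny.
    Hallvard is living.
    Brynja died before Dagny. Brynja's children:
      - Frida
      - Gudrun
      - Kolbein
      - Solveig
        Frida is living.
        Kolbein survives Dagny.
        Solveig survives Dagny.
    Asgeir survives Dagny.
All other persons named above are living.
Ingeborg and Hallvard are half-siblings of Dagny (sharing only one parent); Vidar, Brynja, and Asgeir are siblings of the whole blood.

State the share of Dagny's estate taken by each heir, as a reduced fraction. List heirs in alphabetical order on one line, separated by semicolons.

Asgeir 1/5; Frida 1/20; Gudrun 1/20; Hallvard 1/5; Kolbein 1/20; Njord 1/5; Solveig 1/20; Vidar 1/5

No spouse, descendants, or parent survives, so the estate passes to Dagny's siblings per stirpes.
Half-blood and whole-blood siblings take equally under the stated rule.
The estate is divided into 5 equal shares of 1/5 among Vidar, Ingeborg, Hallvard, Brynja, Asgeir.
Vidar is living and takes 1/5.
Ingeborg predeceased; the 1/5 allotted to Ingeborg's branch passes to Ingeborg's issue by representation.
Njord is the sole taker at this level and receives the full 1/5.
Hallvard is living and takes 1/5.
Brynja predeceased; the 1/5 allotted to Brynja's branch passes to Brynja's issue by representation.
The 1/5 is divided into 4 equal shares of 1/20 among Frida, Gudrun, Kolbein, Solveig.
Frida is living and takes 1/20.
Gudrun is living and takes 1/20.
Kolbein is living and takes 1/20.
Solveig is living and takes 1/20.
Asgeir is living and takes 1/5.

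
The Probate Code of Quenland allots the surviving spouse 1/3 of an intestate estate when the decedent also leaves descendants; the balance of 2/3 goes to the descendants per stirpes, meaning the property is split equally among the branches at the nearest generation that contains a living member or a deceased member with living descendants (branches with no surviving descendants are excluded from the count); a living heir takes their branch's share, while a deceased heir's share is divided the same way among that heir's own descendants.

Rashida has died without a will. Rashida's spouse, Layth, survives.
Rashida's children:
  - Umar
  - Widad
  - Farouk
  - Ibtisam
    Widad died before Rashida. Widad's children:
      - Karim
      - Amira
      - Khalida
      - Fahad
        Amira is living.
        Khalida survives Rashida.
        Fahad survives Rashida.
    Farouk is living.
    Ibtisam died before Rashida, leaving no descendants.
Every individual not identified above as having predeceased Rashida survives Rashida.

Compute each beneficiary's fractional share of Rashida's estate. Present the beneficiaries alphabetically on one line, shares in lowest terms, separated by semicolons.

Layth, as surviving spouse, takes 1/3.
The remaining 2/3 passes to Rashida's descendants per stirpes.
Ibtisam left no surviving issue, so that branch lapses and is disregarded.
The 2/3 is divided into 3 equal shares of 2/9 among Umar, Widad, Farouk.
Umar is living and takes 2/9.
Widad predeceased; the 2/9 allotted to Widad's branch passes to Widad's issue by representation.
The 2/9 is divided into 4 equal shares of 1/18 among Karim, Amira, Khalida, Fahad.
Karim is living and takes 1/18.
Amira is living and takes 1/18.
Khalida is living and takes 1/18.
Fahad is living and takes 1/18.
Farouk is living and takes 2/9.

Amira 1/18; Fahad 1/18; Farouk 2/9; Karim 1/18; Khalida 1/18; Layth 1/3; Umar 2/9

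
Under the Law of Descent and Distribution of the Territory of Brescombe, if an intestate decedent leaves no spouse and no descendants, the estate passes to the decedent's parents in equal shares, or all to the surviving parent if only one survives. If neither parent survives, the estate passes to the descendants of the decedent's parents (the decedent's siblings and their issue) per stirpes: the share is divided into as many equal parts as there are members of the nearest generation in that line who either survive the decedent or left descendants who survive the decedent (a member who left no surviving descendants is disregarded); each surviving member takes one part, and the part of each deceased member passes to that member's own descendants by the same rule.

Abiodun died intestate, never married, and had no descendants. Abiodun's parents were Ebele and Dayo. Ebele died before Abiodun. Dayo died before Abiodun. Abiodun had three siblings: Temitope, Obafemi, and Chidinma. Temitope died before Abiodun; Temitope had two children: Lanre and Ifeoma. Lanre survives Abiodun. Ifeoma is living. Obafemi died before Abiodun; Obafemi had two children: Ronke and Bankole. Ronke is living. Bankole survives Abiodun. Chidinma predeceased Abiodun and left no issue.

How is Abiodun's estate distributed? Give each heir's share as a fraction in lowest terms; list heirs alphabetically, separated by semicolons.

Bankole 1/4; Ifeoma 1/4; Lanre 1/4; Ronke 1/4

Neither parent survives and there are no descendants, so the estate passes to Abiodun's siblings and their issue per stirpes.
Chidinma left no surviving issue, so that branch lapses and is disregarded.
The estate is divided into 2 equal shares of 1/2 among Temitope, Obafemi.
Temitope predeceased; the 1/2 allotted to Temitope's branch passes to Temitope's issue by representation.
The 1/2 is divided into 2 equal shares of 1/4 among Lanre, Ifeoma.
Lanre is living and takes 1/4.
Ifeoma is living and takes 1/4.
Obafemi predeceased; the 1/2 allotted to Obafemi's branch passes to Obafemi's issue by representation.
The 1/2 is divided into 2 equal shares of 1/4 among Ronke, Bankole.
Ronke is living and takes 1/4.
Bankole is living and takes 1/4.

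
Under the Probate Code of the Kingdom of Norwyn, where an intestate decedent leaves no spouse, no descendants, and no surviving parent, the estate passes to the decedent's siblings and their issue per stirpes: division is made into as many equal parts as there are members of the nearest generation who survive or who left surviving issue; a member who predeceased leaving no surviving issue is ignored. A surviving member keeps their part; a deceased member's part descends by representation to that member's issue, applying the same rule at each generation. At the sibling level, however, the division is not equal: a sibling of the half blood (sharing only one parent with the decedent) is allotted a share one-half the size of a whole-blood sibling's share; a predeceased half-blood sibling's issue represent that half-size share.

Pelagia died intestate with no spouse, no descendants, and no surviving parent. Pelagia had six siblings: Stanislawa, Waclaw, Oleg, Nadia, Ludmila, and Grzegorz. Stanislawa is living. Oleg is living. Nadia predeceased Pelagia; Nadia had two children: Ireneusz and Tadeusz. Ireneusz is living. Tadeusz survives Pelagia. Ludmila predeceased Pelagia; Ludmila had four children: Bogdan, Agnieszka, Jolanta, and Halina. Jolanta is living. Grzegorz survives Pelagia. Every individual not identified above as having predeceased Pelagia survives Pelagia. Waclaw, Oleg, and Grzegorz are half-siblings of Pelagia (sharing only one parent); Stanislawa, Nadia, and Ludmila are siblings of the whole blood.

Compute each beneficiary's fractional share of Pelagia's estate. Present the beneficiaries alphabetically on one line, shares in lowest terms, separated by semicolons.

Agnieszka 1/18; Bogdan 1/18; Grzegorz 1/9; Halina 1/18; Ireneusz 1/9; Jolanta 1/18; Oleg 1/9; Stanislawa 2/9; Tadeusz 1/9; Waclaw 1/9

No spouse, descendants, or parent survives, so the estate passes to Pelagia's siblings per stirpes.
Half-blood siblings count for one-half the weight of whole-blood siblings at the initial division.
Dividing 1 in proportion to weights (total weight 9/2): Stanislawa (weight 1) → 2/9; Waclaw (weight 1/2) → 1/9; Oleg (weight 1/2) → 1/9; Nadia (weight 1) → 2/9; Ludmila (weight 1) → 2/9; Grzegorz (weight 1/2) → 1/9.
Stanislawa is living and takes 2/9.
Waclaw is living and takes 1/9.
Oleg is living and takes 1/9.
Nadia predeceased; the 2/9 allotted to Nadia's branch passes to Nadia's issue by representation.
The 2/9 is divided into 2 equal shares of 1/9 among Ireneusz, Tadeusz.
Ireneusz is living and takes 1/9.
Tadeusz is living and takes 1/9.
Ludmila predeceased; the 2/9 allotted to Ludmila's branch passes to Ludmila's issue by representation.
The 2/9 is divided into 4 equal shares of 1/18 among Bogdan, Agnieszka, Jolanta, Halina.
Bogdan is living and takes 1/18.
Agnieszka is living and takes 1/18.
Jolanta is living and takes 1/18.
Halina is living and takes 1/18.
Grzegorz is living and takes 1/9.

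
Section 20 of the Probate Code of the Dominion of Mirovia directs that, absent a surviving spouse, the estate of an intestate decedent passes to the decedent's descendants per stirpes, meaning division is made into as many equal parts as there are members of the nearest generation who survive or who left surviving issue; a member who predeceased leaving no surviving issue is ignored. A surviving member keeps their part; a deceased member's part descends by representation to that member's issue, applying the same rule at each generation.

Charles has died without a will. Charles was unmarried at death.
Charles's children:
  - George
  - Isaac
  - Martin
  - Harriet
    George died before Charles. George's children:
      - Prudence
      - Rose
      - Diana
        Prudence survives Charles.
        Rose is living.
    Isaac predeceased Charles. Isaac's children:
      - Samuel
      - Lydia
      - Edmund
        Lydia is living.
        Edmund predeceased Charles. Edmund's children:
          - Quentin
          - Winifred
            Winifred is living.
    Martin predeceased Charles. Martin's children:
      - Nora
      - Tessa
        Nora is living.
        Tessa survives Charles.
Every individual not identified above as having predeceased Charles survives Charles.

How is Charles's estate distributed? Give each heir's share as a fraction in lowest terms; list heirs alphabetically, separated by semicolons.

Diana 1/12; Harriet 1/4; Lydia 1/12; Nora 1/8; Prudence 1/12; Quentin 1/24; Rose 1/12; Samuel 1/12; Tessa 1/8; Winifred 1/24

There is no surviving spouse, so the entire estate passes to Charles's descendants per stirpes.
The estate is divided into 4 equal shares of 1/4 among George, Isaac, Martin, Harriet.
George predeceased; the 1/4 allotted to George's branch passes to George's issue by representation.
The 1/4 is divided into 3 equal shares of 1/12 among Prudence, Rose, Diana.
Prudence is living and takes 1/12.
Rose is living and takes 1/12.
Diana is living and takes 1/12.
Isaac predeceased; the 1/4 allotted to Isaac's branch passes to Isaac's issue by representation.
The 1/4 is divided into 3 equal shares of 1/12 among Samuel, Lydia, Edmund.
Samuel is living and takes 1/12.
Lydia is living and takes 1/12.
Edmund predeceased; the 1/12 allotted to Edmund's branch passes to Edmund's issue by representation.
The 1/12 is divided into 2 equal shares of 1/24 among Quentin, Winifred.
Quentin is living and takes 1/24.
Winifred is living and takes 1/24.
Martin predeceased; the 1/4 allotted to Martin's branch passes to Martin's issue by representation.
The 1/4 is divided into 2 equal shares of 1/8 among Nora, Tessa.
Nora is living and takes 1/8.
Tessa is living and takes 1/8.
Harriet is living and takes 1/4.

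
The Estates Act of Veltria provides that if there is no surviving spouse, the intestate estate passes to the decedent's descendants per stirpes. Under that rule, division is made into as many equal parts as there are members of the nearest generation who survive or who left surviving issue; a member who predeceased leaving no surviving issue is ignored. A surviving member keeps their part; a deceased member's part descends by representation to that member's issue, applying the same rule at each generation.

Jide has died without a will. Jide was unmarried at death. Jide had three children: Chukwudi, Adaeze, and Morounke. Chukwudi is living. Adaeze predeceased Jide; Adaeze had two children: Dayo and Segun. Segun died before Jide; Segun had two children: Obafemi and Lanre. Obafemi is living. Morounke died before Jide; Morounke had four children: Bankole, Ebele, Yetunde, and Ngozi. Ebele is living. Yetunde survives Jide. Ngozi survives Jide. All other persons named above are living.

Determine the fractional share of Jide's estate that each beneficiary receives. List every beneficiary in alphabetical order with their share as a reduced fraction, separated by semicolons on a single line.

There is no surviving spouse, so the entire estate passes to Jide's descendants per stirpes.
The estate is divided into 3 equal shares of 1/3 among Chukwudi, Adaeze, Morounke.
Chukwudi is living and takes 1/3.
Adaeze predeceased; the 1/3 allotted to Adaeze's branch passes to Adaeze's issue by representation.
The 1/3 is divided into 2 equal shares of 1/6 among Dayo, Segun.
Dayo is living and takes 1/6.
Segun predeceased; the 1/6 allotted to Segun's branch passes to Segun's issue by representation.
The 1/6 is divided into 2 equal shares of 1/12 among Obafemi, Lanre.
Obafemi is living and takes 1/12.
Lanre is living and takes 1/12.
Morounke predeceased; the 1/3 allotted to Morounke's branch passes to Morounke's issue by representation.
The 1/3 is divided into 4 equal shares of 1/12 among Bankole, Ebele, Yetunde, Ngozi.
Bankole is living and takes 1/12.
Ebele is living and takes 1/12.
Yetunde is living and takes 1/12.
Ngozi is living and takes 1/12.

Bankole 1/12; Chukwudi 1/3; Dayo 1/6; Ebele 1/12; Lanre 1/12; Ngozi 1/12; Obafemi 1/12; Yetunde 1/12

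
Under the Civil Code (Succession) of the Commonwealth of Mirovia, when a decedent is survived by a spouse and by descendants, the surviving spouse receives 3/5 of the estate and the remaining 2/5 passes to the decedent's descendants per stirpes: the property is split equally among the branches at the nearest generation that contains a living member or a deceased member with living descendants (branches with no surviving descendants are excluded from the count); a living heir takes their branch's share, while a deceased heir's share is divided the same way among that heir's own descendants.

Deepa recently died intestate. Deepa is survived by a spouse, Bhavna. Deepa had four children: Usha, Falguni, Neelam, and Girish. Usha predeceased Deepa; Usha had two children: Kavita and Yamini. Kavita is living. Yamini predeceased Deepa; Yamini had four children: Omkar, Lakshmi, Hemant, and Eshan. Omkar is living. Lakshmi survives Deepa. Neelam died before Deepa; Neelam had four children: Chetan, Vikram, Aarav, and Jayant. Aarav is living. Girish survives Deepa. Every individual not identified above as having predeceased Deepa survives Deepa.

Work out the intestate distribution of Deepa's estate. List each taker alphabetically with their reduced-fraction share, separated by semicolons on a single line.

Aarav 1/40; Bhavna 3/5; Chetan 1/40; Eshan 1/80; Falguni 1/10; Girish 1/10; Hemant 1/80; Jayant 1/40; Kavita 1/20; Lakshmi 1/80; Omkar 1/80; Vikram 1/40

Bhavna, as surviving spouse, takes 3/5.
The remaining 2/5 passes to Deepa's descendants per stirpes.
The 2/5 is divided into 4 equal shares of 1/10 among Usha, Falguni, Neelam, Girish.
Usha predeceased; the 1/10 allotted to Usha's branch passes to Usha's issue by representation.
The 1/10 is divided into 2 equal shares of 1/20 among Kavita, Yamini.
Kavita is living and takes 1/20.
Yamini predeceased; the 1/20 allotted to Yamini's branch passes to Yamini's issue by representation.
The 1/20 is divided into 4 equal shares of 1/80 among Omkar, Lakshmi, Hemant, Eshan.
Omkar is living and takes 1/80.
Lakshmi is living and takes 1/80.
Hemant is living and takes 1/80.
Eshan is living and takes 1/80.
Falguni is living and takes 1/10.
Neelam predeceased; the 1/10 allotted to Neelam's branch passes to Neelam's issue by representation.
The 1/10 is divided into 4 equal shares of 1/40 among Chetan, Vikram, Aarav, Jayant.
Chetan is living and takes 1/40.
Vikram is living and takes 1/40.
Aarav is living and takes 1/40.
Jayant is living and takes 1/40.
Girish is living and takes 1/10.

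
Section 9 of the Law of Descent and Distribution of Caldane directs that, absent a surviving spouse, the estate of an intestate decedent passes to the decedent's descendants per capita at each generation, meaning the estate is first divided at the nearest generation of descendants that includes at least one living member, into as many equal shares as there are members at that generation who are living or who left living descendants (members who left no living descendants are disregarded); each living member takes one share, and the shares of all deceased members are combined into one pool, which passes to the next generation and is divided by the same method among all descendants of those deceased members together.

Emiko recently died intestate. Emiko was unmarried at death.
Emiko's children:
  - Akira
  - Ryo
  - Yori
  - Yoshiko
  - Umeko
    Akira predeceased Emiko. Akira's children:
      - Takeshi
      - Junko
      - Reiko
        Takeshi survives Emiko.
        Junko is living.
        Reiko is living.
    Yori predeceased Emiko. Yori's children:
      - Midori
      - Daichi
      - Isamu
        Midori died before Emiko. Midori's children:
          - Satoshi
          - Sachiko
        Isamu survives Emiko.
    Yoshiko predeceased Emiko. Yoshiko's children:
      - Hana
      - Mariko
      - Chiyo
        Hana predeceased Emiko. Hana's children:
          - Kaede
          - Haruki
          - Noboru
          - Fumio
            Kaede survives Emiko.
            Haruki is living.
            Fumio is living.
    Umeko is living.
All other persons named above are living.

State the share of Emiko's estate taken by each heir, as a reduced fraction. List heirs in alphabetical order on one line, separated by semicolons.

Chiyo 1/15; Daichi 1/15; Fumio 1/45; Haruki 1/45; Isamu 1/15; Junko 1/15; Kaede 1/45; Mariko 1/15; Noboru 1/45; Reiko 1/15; Ryo 1/5; Sachiko 1/45; Satoshi 1/45; Takeshi 1/15; Umeko 1/5

There is no surviving spouse, so the entire estate passes to Emiko's descendants per capita at each generation.
At generation 1 (Akira, Ryo, Yori, Yoshiko, Umeko) there are 5 shares of (1)/5 = 1/5 each.
Living: Ryo and Umeko — each takes 1/5.
Deceased: Akira, Yori, and Yoshiko. Their combined 3/5 is pooled and carried to generation 2.
At generation 2 (Takeshi, Junko, Reiko, Midori, Daichi, Isamu, Hana, Mariko, Chiyo) there are 9 shares of (3/5)/9 = 1/15 each.
Living: Takeshi, Junko, Reiko, Daichi, Isamu, Mariko, and Chiyo — each takes 1/15.
Deceased: Midori and Hana. Their combined 2/15 is pooled and carried to generation 3.
At generation 3 (Satoshi, Sachiko, Kaede, Haruki, Noboru, Fumio) there are 6 shares of (2/15)/6 = 1/45 each.
Living: Satoshi, Sachiko, Kaede, Haruki, Noboru, and Fumio — each takes 1/45.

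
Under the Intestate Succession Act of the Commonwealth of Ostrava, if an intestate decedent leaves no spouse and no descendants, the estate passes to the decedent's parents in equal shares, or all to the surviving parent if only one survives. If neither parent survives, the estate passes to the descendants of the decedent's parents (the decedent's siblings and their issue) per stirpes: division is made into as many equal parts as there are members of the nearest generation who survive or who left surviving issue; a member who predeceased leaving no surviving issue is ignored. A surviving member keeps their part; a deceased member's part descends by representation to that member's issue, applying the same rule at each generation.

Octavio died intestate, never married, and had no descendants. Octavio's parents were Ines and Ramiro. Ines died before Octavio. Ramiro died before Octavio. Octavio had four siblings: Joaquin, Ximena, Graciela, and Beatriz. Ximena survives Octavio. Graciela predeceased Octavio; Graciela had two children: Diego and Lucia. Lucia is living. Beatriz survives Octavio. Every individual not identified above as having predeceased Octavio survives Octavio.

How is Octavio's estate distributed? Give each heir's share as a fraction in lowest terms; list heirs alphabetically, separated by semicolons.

Beatriz 1/4; Diego 1/8; Joaquin 1/4; Lucia 1/8; Ximena 1/4

Neither parent survives and there are no descendants, so the estate passes to Octavio's siblings and their issue per stirpes.
The estate is divided into 4 equal shares of 1/4 among Joaquin, Ximena, Graciela, Beatriz.
Joaquin is living and takes 1/4.
Ximena is living and takes 1/4.
Graciela predeceased; the 1/4 allotted to Graciela's branch passes to Graciela's issue by representation.
The 1/4 is divided into 2 equal shares of 1/8 among Diego, Lucia.
Diego is living and takes 1/8.
Lucia is living and takes 1/8.
Beatriz is living and takes 1/4.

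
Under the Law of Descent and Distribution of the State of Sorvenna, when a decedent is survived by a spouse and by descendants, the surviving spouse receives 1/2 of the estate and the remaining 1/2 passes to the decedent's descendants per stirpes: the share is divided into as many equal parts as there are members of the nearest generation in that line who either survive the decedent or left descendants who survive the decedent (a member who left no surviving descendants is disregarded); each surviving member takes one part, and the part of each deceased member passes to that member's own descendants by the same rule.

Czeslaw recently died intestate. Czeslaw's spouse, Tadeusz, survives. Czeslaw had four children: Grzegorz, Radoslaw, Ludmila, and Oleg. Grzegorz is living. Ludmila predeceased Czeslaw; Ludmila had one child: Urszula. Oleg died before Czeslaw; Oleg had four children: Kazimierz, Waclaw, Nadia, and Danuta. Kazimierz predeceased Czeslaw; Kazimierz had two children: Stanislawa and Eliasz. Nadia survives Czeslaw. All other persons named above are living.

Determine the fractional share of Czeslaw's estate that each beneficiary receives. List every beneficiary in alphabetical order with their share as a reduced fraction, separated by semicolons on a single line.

Danuta 1/32; Eliasz 1/64; Grzegorz 1/8; Nadia 1/32; Radoslaw 1/8; Stanislawa 1/64; Tadeusz 1/2; Urszula 1/8; Waclaw 1/32

Tadeusz, as surviving spouse, takes 1/2.
The remaining 1/2 passes to Czeslaw's descendants per stirpes.
The 1/2 is divided into 4 equal shares of 1/8 among Grzegorz, Radoslaw, Ludmila, Oleg.
Grzegorz is living and takes 1/8.
Radoslaw is living and takes 1/8.
Ludmila predeceased; the 1/8 allotted to Ludmila's branch passes to Ludmila's issue by representation.
Urszula is the sole taker at this level and receives the full 1/8.
Oleg predeceased; the 1/8 allotted to Oleg's branch passes to Oleg's issue by representation.
The 1/8 is divided into 4 equal shares of 1/32 among Kazimierz, Waclaw, Nadia, Danuta.
Kazimierz predeceased; the 1/32 allotted to Kazimierz's branch passes to Kazimierz's issue by representation.
The 1/32 is divided into 2 equal shares of 1/64 among Stanislawa, Eliasz.
Stanislawa is living and takes 1/64.
Eliasz is living and takes 1/64.
Waclaw is living and takes 1/32.
Nadia is living and takes 1/32.
Danuta is living and takes 1/32.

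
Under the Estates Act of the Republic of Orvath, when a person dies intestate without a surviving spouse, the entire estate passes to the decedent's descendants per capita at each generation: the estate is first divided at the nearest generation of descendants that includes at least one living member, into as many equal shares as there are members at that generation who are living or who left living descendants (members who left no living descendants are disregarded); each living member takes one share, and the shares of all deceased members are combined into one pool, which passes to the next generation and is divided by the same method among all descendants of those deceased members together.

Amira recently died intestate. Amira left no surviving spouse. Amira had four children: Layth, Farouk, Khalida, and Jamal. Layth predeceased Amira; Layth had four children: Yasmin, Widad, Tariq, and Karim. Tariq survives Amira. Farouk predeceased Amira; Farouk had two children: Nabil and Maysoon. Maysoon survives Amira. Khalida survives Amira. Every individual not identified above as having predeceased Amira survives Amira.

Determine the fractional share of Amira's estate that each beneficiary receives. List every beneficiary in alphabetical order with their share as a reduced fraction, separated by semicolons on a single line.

There is no surviving spouse, so the entire estate passes to Amira's descendants per capita at each generation.
At generation 1 (Layth, Farouk, Khalida, Jamal) there are 4 shares of (1)/4 = 1/4 each.
Living: Khalida and Jamal — each takes 1/4.
Deceased: Layth and Farouk. Their combined 1/2 is pooled and carried to generation 2.
At generation 2 (Yasmin, Widad, Tariq, Karim, Nabil, Maysoon) there are 6 shares of (1/2)/6 = 1/12 each.
Living: Yasmin, Widad, Tariq, Karim, Nabil, and Maysoon — each takes 1/12.

Jamal 1/4; Karim 1/12; Khalida 1/4; Maysoon 1/12; Nabil 1/12; Tariq 1/12; Widad 1/12; Yasmin 1/12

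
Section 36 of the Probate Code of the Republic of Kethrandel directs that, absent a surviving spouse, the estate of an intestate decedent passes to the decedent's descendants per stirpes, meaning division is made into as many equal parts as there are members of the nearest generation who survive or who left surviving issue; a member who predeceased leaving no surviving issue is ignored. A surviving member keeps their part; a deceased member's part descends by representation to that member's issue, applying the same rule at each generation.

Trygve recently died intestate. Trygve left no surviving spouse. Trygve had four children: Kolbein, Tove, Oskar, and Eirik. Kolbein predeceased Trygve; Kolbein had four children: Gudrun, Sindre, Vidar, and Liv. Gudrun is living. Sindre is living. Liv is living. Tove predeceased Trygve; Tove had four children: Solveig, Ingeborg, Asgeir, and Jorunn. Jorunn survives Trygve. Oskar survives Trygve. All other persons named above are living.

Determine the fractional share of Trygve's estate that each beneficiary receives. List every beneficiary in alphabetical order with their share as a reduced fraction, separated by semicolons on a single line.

There is no surviving spouse, so the entire estate passes to Trygve's descendants per stirpes.
The estate is divided into 4 equal shares of 1/4 among Kolbein, Tove, Oskar, Eirik.
Kolbein predeceased; the 1/4 allotted to Kolbein's branch passes to Kolbein's issue by representation.
The 1/4 is divided into 4 equal shares of 1/16 among Gudrun, Sindre, Vidar, Liv.
Gudrun is living and takes 1/16.
Sindre is living and takes 1/16.
Vidar is living and takes 1/16.
Liv is living and takes 1/16.
Tove predeceased; the 1/4 allotted to Tove's branch passes to Tove's issue by representation.
The 1/4 is divided into 4 equal shares of 1/16 among Solveig, Ingeborg, Asgeir, Jorunn.
Solveig is living and takes 1/16.
Ingeborg is living and takes 1/16.
Asgeir is living and takes 1/16.
Jorunn is living and takes 1/16.
Oskar is living and takes 1/4.
Eirik is living and takes 1/4.

Asgeir 1/16; Eirik 1/4; Gudrun 1/16; Ingeborg 1/16; Jorunn 1/16; Liv 1/16; Oskar 1/4; Sindre 1/16; Solveig 1/16; Vidar 1/16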